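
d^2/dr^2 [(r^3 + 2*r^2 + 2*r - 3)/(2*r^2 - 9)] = 2*(26*r^3 + 72*r^2 + 351*r + 108)/(8*r^6 - 108*r^4 + 486*r^2 - 729)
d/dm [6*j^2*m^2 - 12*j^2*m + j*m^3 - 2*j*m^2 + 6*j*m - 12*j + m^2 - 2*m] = 12*j^2*m - 12*j^2 + 3*j*m^2 - 4*j*m + 6*j + 2*m - 2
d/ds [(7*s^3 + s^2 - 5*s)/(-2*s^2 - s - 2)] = (-14*s^4 - 14*s^3 - 53*s^2 - 4*s + 10)/(4*s^4 + 4*s^3 + 9*s^2 + 4*s + 4)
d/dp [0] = 0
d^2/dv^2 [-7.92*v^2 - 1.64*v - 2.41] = -15.8400000000000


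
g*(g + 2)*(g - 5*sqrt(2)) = g^3 - 5*sqrt(2)*g^2 + 2*g^2 - 10*sqrt(2)*g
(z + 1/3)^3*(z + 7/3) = z^4 + 10*z^3/3 + 8*z^2/3 + 22*z/27 + 7/81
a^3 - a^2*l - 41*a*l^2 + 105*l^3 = (a - 5*l)*(a - 3*l)*(a + 7*l)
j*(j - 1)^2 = j^3 - 2*j^2 + j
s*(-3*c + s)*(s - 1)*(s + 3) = -3*c*s^3 - 6*c*s^2 + 9*c*s + s^4 + 2*s^3 - 3*s^2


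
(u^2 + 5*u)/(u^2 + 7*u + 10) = u/(u + 2)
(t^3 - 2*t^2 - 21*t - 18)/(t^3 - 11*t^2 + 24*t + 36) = (t + 3)/(t - 6)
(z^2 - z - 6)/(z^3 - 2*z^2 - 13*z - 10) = (z - 3)/(z^2 - 4*z - 5)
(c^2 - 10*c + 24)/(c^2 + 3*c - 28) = (c - 6)/(c + 7)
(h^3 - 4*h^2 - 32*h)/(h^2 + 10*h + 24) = h*(h - 8)/(h + 6)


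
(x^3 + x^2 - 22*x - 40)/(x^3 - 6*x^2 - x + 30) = (x + 4)/(x - 3)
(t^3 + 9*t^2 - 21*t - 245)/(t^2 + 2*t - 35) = t + 7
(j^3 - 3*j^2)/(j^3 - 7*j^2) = (j - 3)/(j - 7)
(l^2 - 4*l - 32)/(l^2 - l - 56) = (l + 4)/(l + 7)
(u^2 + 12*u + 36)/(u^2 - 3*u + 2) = (u^2 + 12*u + 36)/(u^2 - 3*u + 2)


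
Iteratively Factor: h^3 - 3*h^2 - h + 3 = (h - 1)*(h^2 - 2*h - 3) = (h - 3)*(h - 1)*(h + 1)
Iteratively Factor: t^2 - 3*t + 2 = (t - 1)*(t - 2)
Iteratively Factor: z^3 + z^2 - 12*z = (z - 3)*(z^2 + 4*z) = (z - 3)*(z + 4)*(z)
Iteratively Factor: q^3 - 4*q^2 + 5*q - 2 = (q - 2)*(q^2 - 2*q + 1) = (q - 2)*(q - 1)*(q - 1)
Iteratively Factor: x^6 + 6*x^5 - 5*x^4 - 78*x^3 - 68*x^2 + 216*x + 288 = (x - 2)*(x^5 + 8*x^4 + 11*x^3 - 56*x^2 - 180*x - 144) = (x - 2)*(x + 2)*(x^4 + 6*x^3 - x^2 - 54*x - 72) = (x - 2)*(x + 2)^2*(x^3 + 4*x^2 - 9*x - 36) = (x - 2)*(x + 2)^2*(x + 3)*(x^2 + x - 12) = (x - 2)*(x + 2)^2*(x + 3)*(x + 4)*(x - 3)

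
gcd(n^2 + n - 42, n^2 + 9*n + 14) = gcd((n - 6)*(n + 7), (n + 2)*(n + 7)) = n + 7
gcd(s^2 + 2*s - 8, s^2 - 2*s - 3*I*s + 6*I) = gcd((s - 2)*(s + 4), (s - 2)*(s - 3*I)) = s - 2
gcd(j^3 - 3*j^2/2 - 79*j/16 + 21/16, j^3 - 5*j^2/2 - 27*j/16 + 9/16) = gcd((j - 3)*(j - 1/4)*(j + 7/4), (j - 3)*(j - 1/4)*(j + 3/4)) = j^2 - 13*j/4 + 3/4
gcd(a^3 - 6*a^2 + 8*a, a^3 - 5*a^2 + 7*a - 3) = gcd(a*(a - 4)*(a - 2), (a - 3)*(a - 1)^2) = 1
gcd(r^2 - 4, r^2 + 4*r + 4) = r + 2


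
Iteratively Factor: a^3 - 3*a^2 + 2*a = (a - 1)*(a^2 - 2*a) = a*(a - 1)*(a - 2)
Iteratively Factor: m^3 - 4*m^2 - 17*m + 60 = (m - 5)*(m^2 + m - 12) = (m - 5)*(m - 3)*(m + 4)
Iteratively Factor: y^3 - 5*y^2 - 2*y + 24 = (y - 4)*(y^2 - y - 6) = (y - 4)*(y + 2)*(y - 3)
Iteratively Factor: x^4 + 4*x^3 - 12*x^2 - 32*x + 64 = (x + 4)*(x^3 - 12*x + 16) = (x + 4)^2*(x^2 - 4*x + 4) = (x - 2)*(x + 4)^2*(x - 2)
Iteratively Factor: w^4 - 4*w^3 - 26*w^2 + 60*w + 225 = (w - 5)*(w^3 + w^2 - 21*w - 45) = (w - 5)*(w + 3)*(w^2 - 2*w - 15) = (w - 5)*(w + 3)^2*(w - 5)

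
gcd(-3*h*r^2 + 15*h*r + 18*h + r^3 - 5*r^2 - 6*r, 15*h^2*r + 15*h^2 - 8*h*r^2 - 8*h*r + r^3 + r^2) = -3*h*r - 3*h + r^2 + r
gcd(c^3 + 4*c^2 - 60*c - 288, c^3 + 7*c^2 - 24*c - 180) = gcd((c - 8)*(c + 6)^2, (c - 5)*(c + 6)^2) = c^2 + 12*c + 36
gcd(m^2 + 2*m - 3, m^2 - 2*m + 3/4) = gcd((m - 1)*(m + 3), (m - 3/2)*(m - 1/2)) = 1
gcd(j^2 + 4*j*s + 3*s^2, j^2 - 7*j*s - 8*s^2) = j + s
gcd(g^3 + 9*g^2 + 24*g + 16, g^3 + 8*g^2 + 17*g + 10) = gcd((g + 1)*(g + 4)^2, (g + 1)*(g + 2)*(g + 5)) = g + 1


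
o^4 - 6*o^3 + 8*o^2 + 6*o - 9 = (o - 3)^2*(o - 1)*(o + 1)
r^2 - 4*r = r*(r - 4)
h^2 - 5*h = h*(h - 5)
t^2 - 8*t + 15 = (t - 5)*(t - 3)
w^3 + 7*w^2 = w^2*(w + 7)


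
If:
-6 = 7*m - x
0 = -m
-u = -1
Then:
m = 0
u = 1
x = 6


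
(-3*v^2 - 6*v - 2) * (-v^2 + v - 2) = 3*v^4 + 3*v^3 + 2*v^2 + 10*v + 4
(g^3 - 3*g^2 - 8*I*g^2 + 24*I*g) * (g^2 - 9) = g^5 - 3*g^4 - 8*I*g^4 - 9*g^3 + 24*I*g^3 + 27*g^2 + 72*I*g^2 - 216*I*g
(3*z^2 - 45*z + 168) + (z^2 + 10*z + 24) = 4*z^2 - 35*z + 192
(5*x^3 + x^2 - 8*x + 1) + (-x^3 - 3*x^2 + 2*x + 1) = 4*x^3 - 2*x^2 - 6*x + 2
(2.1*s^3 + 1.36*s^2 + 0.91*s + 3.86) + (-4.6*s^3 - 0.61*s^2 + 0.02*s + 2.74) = -2.5*s^3 + 0.75*s^2 + 0.93*s + 6.6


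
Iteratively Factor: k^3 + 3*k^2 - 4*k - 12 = (k + 3)*(k^2 - 4) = (k + 2)*(k + 3)*(k - 2)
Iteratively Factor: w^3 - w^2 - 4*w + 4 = (w + 2)*(w^2 - 3*w + 2) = (w - 2)*(w + 2)*(w - 1)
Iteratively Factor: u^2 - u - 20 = (u + 4)*(u - 5)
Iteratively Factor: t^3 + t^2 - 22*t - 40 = (t + 2)*(t^2 - t - 20) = (t - 5)*(t + 2)*(t + 4)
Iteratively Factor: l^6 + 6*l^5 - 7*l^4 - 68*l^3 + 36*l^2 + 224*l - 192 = (l + 3)*(l^5 + 3*l^4 - 16*l^3 - 20*l^2 + 96*l - 64) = (l + 3)*(l + 4)*(l^4 - l^3 - 12*l^2 + 28*l - 16) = (l - 2)*(l + 3)*(l + 4)*(l^3 + l^2 - 10*l + 8) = (l - 2)^2*(l + 3)*(l + 4)*(l^2 + 3*l - 4) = (l - 2)^2*(l - 1)*(l + 3)*(l + 4)*(l + 4)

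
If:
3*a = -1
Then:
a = -1/3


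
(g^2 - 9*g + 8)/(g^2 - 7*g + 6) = (g - 8)/(g - 6)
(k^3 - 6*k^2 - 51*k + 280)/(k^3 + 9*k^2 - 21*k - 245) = (k - 8)/(k + 7)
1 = 1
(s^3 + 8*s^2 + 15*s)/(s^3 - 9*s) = (s + 5)/(s - 3)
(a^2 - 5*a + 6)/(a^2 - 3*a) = (a - 2)/a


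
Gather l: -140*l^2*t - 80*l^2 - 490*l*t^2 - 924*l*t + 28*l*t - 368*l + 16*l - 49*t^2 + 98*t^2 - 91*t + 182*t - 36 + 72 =l^2*(-140*t - 80) + l*(-490*t^2 - 896*t - 352) + 49*t^2 + 91*t + 36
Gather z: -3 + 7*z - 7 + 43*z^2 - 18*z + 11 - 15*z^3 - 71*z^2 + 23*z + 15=-15*z^3 - 28*z^2 + 12*z + 16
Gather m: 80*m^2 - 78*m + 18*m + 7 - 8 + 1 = 80*m^2 - 60*m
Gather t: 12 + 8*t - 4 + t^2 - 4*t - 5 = t^2 + 4*t + 3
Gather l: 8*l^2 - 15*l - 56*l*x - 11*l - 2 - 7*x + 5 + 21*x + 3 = 8*l^2 + l*(-56*x - 26) + 14*x + 6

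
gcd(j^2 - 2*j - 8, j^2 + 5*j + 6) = j + 2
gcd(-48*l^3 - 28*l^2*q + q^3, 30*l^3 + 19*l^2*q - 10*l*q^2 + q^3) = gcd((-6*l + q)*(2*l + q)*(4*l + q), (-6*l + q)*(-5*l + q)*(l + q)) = -6*l + q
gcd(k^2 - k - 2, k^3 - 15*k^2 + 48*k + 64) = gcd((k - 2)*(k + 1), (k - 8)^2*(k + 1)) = k + 1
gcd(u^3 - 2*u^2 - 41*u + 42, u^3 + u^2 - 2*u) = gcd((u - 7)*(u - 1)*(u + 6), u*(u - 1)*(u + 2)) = u - 1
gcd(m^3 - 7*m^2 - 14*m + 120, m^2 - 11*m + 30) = m^2 - 11*m + 30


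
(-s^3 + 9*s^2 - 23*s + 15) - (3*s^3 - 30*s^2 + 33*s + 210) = -4*s^3 + 39*s^2 - 56*s - 195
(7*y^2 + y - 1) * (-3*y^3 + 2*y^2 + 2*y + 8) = -21*y^5 + 11*y^4 + 19*y^3 + 56*y^2 + 6*y - 8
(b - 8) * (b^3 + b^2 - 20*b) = b^4 - 7*b^3 - 28*b^2 + 160*b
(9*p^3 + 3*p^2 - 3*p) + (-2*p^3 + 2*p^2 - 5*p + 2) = 7*p^3 + 5*p^2 - 8*p + 2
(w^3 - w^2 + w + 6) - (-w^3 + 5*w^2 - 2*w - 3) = 2*w^3 - 6*w^2 + 3*w + 9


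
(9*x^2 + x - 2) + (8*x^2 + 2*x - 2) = 17*x^2 + 3*x - 4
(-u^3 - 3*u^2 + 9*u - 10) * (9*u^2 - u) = -9*u^5 - 26*u^4 + 84*u^3 - 99*u^2 + 10*u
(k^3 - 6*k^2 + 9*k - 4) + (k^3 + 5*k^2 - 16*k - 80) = 2*k^3 - k^2 - 7*k - 84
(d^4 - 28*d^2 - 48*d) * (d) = d^5 - 28*d^3 - 48*d^2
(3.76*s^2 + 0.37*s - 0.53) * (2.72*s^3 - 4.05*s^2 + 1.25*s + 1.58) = 10.2272*s^5 - 14.2216*s^4 + 1.7599*s^3 + 8.5498*s^2 - 0.0779000000000001*s - 0.8374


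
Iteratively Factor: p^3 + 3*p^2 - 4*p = (p + 4)*(p^2 - p) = (p - 1)*(p + 4)*(p)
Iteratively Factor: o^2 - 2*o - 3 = (o + 1)*(o - 3)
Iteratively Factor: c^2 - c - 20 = (c - 5)*(c + 4)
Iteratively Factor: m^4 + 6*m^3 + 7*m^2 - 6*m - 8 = (m + 1)*(m^3 + 5*m^2 + 2*m - 8) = (m - 1)*(m + 1)*(m^2 + 6*m + 8) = (m - 1)*(m + 1)*(m + 4)*(m + 2)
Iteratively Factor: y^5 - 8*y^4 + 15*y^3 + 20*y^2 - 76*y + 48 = (y - 3)*(y^4 - 5*y^3 + 20*y - 16) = (y - 3)*(y - 1)*(y^3 - 4*y^2 - 4*y + 16) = (y - 3)*(y - 2)*(y - 1)*(y^2 - 2*y - 8) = (y - 4)*(y - 3)*(y - 2)*(y - 1)*(y + 2)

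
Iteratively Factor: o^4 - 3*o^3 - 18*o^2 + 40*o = (o)*(o^3 - 3*o^2 - 18*o + 40) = o*(o - 5)*(o^2 + 2*o - 8) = o*(o - 5)*(o + 4)*(o - 2)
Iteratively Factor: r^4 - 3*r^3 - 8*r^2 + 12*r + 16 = (r - 4)*(r^3 + r^2 - 4*r - 4) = (r - 4)*(r + 2)*(r^2 - r - 2) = (r - 4)*(r - 2)*(r + 2)*(r + 1)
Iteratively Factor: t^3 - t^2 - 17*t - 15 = (t + 1)*(t^2 - 2*t - 15) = (t + 1)*(t + 3)*(t - 5)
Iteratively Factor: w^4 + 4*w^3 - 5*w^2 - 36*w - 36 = (w + 2)*(w^3 + 2*w^2 - 9*w - 18) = (w + 2)^2*(w^2 - 9) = (w - 3)*(w + 2)^2*(w + 3)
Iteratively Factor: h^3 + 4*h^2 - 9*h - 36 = (h + 3)*(h^2 + h - 12) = (h - 3)*(h + 3)*(h + 4)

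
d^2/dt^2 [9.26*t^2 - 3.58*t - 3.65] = 18.5200000000000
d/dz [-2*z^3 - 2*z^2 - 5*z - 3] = -6*z^2 - 4*z - 5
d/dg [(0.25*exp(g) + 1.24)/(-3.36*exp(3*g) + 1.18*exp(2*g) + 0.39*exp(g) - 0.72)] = (1.68*exp(3*g) + 12.2042*exp(2*g) - 2.9264*exp(g) - 0.6636)*exp(g)/(11.2896*exp(6*g) - 7.9296*exp(5*g) - 1.2284*exp(4*g) + 5.7588*exp(3*g) - 1.5471*exp(2*g) - 0.5616*exp(g) + 0.5184)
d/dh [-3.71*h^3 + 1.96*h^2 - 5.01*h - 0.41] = -11.13*h^2 + 3.92*h - 5.01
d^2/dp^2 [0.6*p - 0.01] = 0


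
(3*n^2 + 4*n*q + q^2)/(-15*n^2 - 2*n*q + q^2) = (n + q)/(-5*n + q)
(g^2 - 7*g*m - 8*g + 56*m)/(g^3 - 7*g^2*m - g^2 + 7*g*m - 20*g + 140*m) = (g - 8)/(g^2 - g - 20)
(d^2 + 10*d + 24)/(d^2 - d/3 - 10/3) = 3*(d^2 + 10*d + 24)/(3*d^2 - d - 10)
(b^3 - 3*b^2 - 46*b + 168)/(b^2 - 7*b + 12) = (b^2 + b - 42)/(b - 3)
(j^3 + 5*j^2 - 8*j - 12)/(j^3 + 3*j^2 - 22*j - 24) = (j - 2)/(j - 4)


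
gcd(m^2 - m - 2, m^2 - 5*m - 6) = m + 1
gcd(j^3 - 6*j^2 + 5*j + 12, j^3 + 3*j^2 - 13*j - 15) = j^2 - 2*j - 3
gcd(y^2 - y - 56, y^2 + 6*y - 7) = y + 7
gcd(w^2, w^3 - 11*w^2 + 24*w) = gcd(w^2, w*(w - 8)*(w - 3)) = w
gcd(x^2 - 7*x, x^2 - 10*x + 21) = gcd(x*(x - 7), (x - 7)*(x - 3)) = x - 7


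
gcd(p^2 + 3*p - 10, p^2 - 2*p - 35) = p + 5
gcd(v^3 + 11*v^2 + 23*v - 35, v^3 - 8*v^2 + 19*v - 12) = v - 1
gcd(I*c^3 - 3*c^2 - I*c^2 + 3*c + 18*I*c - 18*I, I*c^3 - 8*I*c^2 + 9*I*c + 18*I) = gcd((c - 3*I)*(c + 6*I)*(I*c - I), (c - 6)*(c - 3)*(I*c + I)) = 1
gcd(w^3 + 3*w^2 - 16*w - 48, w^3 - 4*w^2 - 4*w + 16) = w - 4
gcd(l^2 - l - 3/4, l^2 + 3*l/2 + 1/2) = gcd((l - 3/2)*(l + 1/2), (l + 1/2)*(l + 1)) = l + 1/2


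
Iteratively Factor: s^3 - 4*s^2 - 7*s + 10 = (s - 5)*(s^2 + s - 2) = (s - 5)*(s - 1)*(s + 2)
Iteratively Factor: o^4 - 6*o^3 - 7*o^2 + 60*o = (o - 5)*(o^3 - o^2 - 12*o) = (o - 5)*(o - 4)*(o^2 + 3*o) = o*(o - 5)*(o - 4)*(o + 3)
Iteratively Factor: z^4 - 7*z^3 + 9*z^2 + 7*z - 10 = (z - 1)*(z^3 - 6*z^2 + 3*z + 10) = (z - 2)*(z - 1)*(z^2 - 4*z - 5) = (z - 5)*(z - 2)*(z - 1)*(z + 1)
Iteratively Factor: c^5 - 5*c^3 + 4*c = (c - 1)*(c^4 + c^3 - 4*c^2 - 4*c) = (c - 2)*(c - 1)*(c^3 + 3*c^2 + 2*c) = (c - 2)*(c - 1)*(c + 2)*(c^2 + c) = c*(c - 2)*(c - 1)*(c + 2)*(c + 1)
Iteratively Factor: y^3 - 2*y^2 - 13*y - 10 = (y + 1)*(y^2 - 3*y - 10) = (y - 5)*(y + 1)*(y + 2)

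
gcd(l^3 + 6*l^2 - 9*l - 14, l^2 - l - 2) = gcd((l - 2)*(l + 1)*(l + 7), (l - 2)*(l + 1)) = l^2 - l - 2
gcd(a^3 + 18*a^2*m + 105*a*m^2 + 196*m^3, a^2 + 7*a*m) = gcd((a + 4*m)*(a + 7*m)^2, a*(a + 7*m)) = a + 7*m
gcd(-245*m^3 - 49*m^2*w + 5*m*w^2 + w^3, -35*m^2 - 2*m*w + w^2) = -35*m^2 - 2*m*w + w^2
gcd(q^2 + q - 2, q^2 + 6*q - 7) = q - 1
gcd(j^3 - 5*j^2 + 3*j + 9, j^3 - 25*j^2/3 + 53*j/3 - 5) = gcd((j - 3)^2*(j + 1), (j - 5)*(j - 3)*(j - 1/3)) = j - 3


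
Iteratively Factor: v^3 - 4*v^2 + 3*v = (v - 1)*(v^2 - 3*v) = v*(v - 1)*(v - 3)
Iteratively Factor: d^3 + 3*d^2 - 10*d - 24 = (d - 3)*(d^2 + 6*d + 8) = (d - 3)*(d + 4)*(d + 2)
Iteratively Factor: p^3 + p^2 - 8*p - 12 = (p + 2)*(p^2 - p - 6) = (p - 3)*(p + 2)*(p + 2)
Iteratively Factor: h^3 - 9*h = (h)*(h^2 - 9) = h*(h - 3)*(h + 3)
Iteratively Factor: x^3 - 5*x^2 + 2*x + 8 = (x - 4)*(x^2 - x - 2) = (x - 4)*(x + 1)*(x - 2)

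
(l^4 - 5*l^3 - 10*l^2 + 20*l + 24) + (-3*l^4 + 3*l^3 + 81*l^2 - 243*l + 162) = -2*l^4 - 2*l^3 + 71*l^2 - 223*l + 186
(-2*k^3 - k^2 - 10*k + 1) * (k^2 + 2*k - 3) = -2*k^5 - 5*k^4 - 6*k^3 - 16*k^2 + 32*k - 3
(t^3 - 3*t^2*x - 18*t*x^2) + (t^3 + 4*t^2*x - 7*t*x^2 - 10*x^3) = 2*t^3 + t^2*x - 25*t*x^2 - 10*x^3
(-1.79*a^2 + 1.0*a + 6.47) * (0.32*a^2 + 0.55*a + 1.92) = -0.5728*a^4 - 0.6645*a^3 - 0.8164*a^2 + 5.4785*a + 12.4224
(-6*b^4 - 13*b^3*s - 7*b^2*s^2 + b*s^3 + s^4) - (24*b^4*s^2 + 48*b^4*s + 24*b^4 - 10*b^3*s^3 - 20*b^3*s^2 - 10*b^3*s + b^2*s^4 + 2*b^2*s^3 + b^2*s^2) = -24*b^4*s^2 - 48*b^4*s - 30*b^4 + 10*b^3*s^3 + 20*b^3*s^2 - 3*b^3*s - b^2*s^4 - 2*b^2*s^3 - 8*b^2*s^2 + b*s^3 + s^4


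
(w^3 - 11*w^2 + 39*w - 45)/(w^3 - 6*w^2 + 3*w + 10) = (w^2 - 6*w + 9)/(w^2 - w - 2)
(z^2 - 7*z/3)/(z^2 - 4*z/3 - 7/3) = z/(z + 1)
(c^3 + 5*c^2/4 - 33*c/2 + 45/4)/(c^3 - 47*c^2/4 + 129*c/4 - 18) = (c + 5)/(c - 8)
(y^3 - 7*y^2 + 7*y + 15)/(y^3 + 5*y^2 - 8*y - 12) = (y^2 - 8*y + 15)/(y^2 + 4*y - 12)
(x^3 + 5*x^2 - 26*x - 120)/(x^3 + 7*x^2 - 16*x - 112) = (x^2 + x - 30)/(x^2 + 3*x - 28)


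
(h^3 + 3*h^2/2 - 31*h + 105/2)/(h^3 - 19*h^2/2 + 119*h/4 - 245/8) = 4*(h^2 + 4*h - 21)/(4*h^2 - 28*h + 49)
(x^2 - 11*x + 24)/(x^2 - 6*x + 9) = (x - 8)/(x - 3)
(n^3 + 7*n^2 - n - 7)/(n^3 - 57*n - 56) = (n - 1)/(n - 8)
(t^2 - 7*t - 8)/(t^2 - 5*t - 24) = (t + 1)/(t + 3)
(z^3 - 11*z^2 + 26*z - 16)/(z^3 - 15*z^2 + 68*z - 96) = (z^2 - 3*z + 2)/(z^2 - 7*z + 12)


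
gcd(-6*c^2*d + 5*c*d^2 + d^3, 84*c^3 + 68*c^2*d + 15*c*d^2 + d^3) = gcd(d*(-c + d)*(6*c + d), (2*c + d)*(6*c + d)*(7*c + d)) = 6*c + d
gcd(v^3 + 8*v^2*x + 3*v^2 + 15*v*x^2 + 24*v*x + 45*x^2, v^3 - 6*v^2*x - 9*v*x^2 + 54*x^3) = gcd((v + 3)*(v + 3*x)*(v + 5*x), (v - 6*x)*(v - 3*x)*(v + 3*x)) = v + 3*x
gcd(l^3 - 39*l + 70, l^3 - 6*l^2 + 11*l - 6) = l - 2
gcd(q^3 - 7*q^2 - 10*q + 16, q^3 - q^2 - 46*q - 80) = q^2 - 6*q - 16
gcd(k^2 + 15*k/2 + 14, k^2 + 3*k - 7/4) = k + 7/2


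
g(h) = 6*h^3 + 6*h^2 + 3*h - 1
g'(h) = 18*h^2 + 12*h + 3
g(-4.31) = -382.85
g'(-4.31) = 285.65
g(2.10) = 87.33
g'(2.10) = 107.58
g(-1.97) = -29.50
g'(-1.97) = 49.22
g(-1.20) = -6.33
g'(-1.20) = 14.52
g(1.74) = 53.99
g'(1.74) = 78.38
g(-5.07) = -643.92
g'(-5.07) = 404.85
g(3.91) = 461.12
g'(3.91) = 325.11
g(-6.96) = -1754.15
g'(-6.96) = 791.43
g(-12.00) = -9541.00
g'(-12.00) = 2451.00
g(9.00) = 4886.00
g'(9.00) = 1569.00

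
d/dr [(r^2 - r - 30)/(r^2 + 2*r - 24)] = 3*(r^2 + 4*r + 28)/(r^4 + 4*r^3 - 44*r^2 - 96*r + 576)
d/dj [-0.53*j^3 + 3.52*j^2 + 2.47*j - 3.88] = -1.59*j^2 + 7.04*j + 2.47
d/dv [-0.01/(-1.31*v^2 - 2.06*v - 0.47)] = (-0.0262*v - 0.0206)/(1.31*v^2 + 2.06*v + 0.47)^2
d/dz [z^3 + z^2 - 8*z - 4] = 3*z^2 + 2*z - 8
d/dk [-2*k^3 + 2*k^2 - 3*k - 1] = -6*k^2 + 4*k - 3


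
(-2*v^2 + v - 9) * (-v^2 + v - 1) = 2*v^4 - 3*v^3 + 12*v^2 - 10*v + 9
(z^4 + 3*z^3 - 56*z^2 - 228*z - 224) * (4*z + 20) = 4*z^5 + 32*z^4 - 164*z^3 - 2032*z^2 - 5456*z - 4480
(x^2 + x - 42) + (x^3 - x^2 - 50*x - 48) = x^3 - 49*x - 90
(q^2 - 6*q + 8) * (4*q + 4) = 4*q^3 - 20*q^2 + 8*q + 32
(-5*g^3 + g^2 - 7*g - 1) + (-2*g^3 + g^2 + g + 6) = -7*g^3 + 2*g^2 - 6*g + 5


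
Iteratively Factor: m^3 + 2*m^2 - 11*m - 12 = (m + 1)*(m^2 + m - 12) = (m - 3)*(m + 1)*(m + 4)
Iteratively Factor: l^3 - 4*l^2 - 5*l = (l)*(l^2 - 4*l - 5) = l*(l + 1)*(l - 5)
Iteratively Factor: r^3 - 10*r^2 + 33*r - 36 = (r - 3)*(r^2 - 7*r + 12) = (r - 4)*(r - 3)*(r - 3)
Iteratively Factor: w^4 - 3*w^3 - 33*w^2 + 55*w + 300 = (w + 3)*(w^3 - 6*w^2 - 15*w + 100) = (w - 5)*(w + 3)*(w^2 - w - 20) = (w - 5)^2*(w + 3)*(w + 4)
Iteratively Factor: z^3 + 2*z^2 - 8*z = (z + 4)*(z^2 - 2*z) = (z - 2)*(z + 4)*(z)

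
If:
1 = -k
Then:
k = -1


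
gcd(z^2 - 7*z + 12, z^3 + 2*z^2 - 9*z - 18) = z - 3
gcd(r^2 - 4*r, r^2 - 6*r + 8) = r - 4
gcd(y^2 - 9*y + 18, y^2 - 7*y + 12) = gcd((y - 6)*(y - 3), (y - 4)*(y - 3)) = y - 3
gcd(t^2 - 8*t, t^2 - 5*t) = t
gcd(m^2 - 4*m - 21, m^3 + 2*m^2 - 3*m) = m + 3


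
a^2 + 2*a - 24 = (a - 4)*(a + 6)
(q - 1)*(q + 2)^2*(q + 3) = q^4 + 6*q^3 + 9*q^2 - 4*q - 12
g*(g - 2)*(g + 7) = g^3 + 5*g^2 - 14*g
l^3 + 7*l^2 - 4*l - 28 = (l - 2)*(l + 2)*(l + 7)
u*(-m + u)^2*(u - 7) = m^2*u^2 - 7*m^2*u - 2*m*u^3 + 14*m*u^2 + u^4 - 7*u^3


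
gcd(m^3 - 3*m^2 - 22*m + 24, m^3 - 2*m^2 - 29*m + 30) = m^2 - 7*m + 6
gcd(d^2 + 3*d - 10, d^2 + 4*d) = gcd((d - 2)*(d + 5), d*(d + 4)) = 1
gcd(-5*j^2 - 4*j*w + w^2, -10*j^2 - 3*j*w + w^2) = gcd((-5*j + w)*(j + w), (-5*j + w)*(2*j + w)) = -5*j + w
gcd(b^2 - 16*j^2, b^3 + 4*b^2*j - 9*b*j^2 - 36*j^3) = b + 4*j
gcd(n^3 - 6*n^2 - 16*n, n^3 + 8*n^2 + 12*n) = n^2 + 2*n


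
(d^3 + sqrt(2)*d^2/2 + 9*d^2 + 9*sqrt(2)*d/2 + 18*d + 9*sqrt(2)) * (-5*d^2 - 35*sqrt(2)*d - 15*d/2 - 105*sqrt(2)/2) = -5*d^5 - 75*sqrt(2)*d^4/2 - 105*d^4/2 - 1575*sqrt(2)*d^3/4 - 385*d^3/2 - 4725*sqrt(2)*d^2/4 - 1005*d^2/2 - 2025*sqrt(2)*d/2 - 2205*d/2 - 945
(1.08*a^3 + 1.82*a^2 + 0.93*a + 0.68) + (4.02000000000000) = 1.08*a^3 + 1.82*a^2 + 0.93*a + 4.7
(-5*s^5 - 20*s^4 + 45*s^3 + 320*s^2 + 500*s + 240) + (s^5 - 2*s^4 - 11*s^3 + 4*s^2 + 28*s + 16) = -4*s^5 - 22*s^4 + 34*s^3 + 324*s^2 + 528*s + 256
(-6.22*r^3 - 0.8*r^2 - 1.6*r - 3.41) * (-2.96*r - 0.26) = 18.4112*r^4 + 3.9852*r^3 + 4.944*r^2 + 10.5096*r + 0.8866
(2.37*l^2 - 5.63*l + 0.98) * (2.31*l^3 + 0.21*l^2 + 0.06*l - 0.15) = 5.4747*l^5 - 12.5076*l^4 + 1.2237*l^3 - 0.4875*l^2 + 0.9033*l - 0.147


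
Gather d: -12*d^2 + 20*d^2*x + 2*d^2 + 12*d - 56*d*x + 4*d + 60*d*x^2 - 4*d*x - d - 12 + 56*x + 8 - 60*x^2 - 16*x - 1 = d^2*(20*x - 10) + d*(60*x^2 - 60*x + 15) - 60*x^2 + 40*x - 5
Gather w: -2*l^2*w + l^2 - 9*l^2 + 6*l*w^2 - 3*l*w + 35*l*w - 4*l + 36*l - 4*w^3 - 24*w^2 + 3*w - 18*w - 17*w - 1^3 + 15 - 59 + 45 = -8*l^2 + 32*l - 4*w^3 + w^2*(6*l - 24) + w*(-2*l^2 + 32*l - 32)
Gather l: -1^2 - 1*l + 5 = 4 - l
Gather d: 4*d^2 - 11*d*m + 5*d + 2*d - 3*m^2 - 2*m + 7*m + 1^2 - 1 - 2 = 4*d^2 + d*(7 - 11*m) - 3*m^2 + 5*m - 2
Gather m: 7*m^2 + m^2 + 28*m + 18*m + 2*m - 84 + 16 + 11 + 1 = 8*m^2 + 48*m - 56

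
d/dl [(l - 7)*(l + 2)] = 2*l - 5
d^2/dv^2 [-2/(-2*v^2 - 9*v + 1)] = 4*(-4*v^2 - 18*v + (4*v + 9)^2 + 2)/(2*v^2 + 9*v - 1)^3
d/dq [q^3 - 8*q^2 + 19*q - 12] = 3*q^2 - 16*q + 19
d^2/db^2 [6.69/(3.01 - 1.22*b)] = -19.914792/(1.22*b - 3.01)^3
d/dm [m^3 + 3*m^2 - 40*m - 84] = 3*m^2 + 6*m - 40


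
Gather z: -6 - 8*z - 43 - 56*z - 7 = -64*z - 56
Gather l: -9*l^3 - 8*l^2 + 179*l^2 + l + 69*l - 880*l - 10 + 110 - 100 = -9*l^3 + 171*l^2 - 810*l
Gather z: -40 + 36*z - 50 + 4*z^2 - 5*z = 4*z^2 + 31*z - 90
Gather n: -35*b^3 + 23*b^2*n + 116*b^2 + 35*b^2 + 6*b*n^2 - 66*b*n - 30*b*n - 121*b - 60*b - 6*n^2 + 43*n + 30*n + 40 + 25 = -35*b^3 + 151*b^2 - 181*b + n^2*(6*b - 6) + n*(23*b^2 - 96*b + 73) + 65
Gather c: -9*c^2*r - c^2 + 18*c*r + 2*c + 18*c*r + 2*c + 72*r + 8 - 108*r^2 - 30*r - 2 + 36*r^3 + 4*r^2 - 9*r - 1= c^2*(-9*r - 1) + c*(36*r + 4) + 36*r^3 - 104*r^2 + 33*r + 5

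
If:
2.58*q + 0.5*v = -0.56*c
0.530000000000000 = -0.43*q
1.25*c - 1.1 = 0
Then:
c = 0.88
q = -1.23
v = 5.37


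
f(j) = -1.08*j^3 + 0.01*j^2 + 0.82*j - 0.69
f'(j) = -3.24*j^2 + 0.02*j + 0.82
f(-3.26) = 34.16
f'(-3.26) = -33.68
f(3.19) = -33.03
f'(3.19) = -32.09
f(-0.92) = -0.59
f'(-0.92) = -1.94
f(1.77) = -5.20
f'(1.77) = -9.30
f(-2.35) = 11.45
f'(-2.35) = -17.12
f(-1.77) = 3.88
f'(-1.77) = -9.37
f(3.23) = -34.33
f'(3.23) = -32.92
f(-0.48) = -0.96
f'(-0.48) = 0.06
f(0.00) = -0.69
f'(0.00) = 0.82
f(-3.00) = 26.10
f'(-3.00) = -28.40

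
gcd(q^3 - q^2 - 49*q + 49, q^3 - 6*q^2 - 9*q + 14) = q^2 - 8*q + 7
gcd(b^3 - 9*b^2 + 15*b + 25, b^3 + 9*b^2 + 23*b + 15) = b + 1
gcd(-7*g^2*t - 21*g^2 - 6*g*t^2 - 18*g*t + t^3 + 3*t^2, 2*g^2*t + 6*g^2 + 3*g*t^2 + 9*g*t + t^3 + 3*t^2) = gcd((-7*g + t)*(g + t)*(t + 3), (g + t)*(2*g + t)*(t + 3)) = g*t + 3*g + t^2 + 3*t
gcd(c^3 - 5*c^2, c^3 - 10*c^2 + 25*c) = c^2 - 5*c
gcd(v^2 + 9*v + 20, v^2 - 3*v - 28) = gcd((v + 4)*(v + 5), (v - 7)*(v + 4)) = v + 4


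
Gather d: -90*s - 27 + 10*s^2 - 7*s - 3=10*s^2 - 97*s - 30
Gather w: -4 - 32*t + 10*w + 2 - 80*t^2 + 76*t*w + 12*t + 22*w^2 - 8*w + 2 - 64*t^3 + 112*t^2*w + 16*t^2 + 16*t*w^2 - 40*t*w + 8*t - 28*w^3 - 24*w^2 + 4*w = -64*t^3 - 64*t^2 - 12*t - 28*w^3 + w^2*(16*t - 2) + w*(112*t^2 + 36*t + 6)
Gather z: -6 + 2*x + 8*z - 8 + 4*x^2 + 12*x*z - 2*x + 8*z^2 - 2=4*x^2 + 8*z^2 + z*(12*x + 8) - 16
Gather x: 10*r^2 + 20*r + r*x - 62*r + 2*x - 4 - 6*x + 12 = 10*r^2 - 42*r + x*(r - 4) + 8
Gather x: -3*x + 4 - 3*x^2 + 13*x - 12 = -3*x^2 + 10*x - 8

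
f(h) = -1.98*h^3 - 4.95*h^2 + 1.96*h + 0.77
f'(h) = -5.94*h^2 - 9.9*h + 1.96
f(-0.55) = -1.48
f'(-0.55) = 5.61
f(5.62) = -496.02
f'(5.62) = -241.29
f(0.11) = 0.92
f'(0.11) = 0.80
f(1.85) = -25.08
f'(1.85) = -36.68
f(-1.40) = -6.24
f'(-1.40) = 4.18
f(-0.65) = -2.05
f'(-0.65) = 5.89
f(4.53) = -275.99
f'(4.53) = -164.78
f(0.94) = -3.41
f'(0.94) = -12.59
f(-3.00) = 3.80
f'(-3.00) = -21.80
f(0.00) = 0.77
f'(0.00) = 1.96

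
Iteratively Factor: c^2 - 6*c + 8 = (c - 4)*(c - 2)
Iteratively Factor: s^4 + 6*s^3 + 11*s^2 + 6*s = (s + 3)*(s^3 + 3*s^2 + 2*s) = (s + 2)*(s + 3)*(s^2 + s) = s*(s + 2)*(s + 3)*(s + 1)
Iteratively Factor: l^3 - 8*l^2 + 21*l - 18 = (l - 3)*(l^2 - 5*l + 6) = (l - 3)^2*(l - 2)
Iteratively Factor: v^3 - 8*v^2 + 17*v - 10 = (v - 2)*(v^2 - 6*v + 5) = (v - 5)*(v - 2)*(v - 1)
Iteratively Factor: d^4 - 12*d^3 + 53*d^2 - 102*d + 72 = (d - 3)*(d^3 - 9*d^2 + 26*d - 24) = (d - 3)*(d - 2)*(d^2 - 7*d + 12) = (d - 3)^2*(d - 2)*(d - 4)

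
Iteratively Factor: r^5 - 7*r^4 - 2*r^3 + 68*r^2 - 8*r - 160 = (r - 4)*(r^4 - 3*r^3 - 14*r^2 + 12*r + 40) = (r - 4)*(r + 2)*(r^3 - 5*r^2 - 4*r + 20) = (r - 5)*(r - 4)*(r + 2)*(r^2 - 4) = (r - 5)*(r - 4)*(r - 2)*(r + 2)*(r + 2)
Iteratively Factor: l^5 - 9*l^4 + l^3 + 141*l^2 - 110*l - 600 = (l - 5)*(l^4 - 4*l^3 - 19*l^2 + 46*l + 120) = (l - 5)^2*(l^3 + l^2 - 14*l - 24) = (l - 5)^2*(l + 2)*(l^2 - l - 12) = (l - 5)^2*(l - 4)*(l + 2)*(l + 3)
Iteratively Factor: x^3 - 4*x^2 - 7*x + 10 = (x - 1)*(x^2 - 3*x - 10) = (x - 5)*(x - 1)*(x + 2)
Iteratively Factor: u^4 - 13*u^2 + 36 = (u + 3)*(u^3 - 3*u^2 - 4*u + 12) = (u + 2)*(u + 3)*(u^2 - 5*u + 6) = (u - 3)*(u + 2)*(u + 3)*(u - 2)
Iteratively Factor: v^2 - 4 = (v + 2)*(v - 2)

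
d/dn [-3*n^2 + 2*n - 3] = 2 - 6*n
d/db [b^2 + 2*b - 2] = 2*b + 2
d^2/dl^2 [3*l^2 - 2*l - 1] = 6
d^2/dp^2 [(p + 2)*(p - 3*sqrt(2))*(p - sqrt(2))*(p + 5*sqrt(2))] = 12*p^2 + 6*sqrt(2)*p + 12*p - 68 + 4*sqrt(2)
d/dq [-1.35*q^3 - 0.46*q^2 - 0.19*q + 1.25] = -4.05*q^2 - 0.92*q - 0.19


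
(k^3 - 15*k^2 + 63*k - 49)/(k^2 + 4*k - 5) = (k^2 - 14*k + 49)/(k + 5)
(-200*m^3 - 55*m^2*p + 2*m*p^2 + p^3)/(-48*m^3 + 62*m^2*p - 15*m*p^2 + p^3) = (25*m^2 + 10*m*p + p^2)/(6*m^2 - 7*m*p + p^2)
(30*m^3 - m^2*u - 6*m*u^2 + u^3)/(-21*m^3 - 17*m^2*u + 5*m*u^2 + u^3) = (-10*m^2 - 3*m*u + u^2)/(7*m^2 + 8*m*u + u^2)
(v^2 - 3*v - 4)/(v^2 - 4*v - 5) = (v - 4)/(v - 5)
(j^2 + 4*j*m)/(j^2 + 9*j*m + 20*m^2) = j/(j + 5*m)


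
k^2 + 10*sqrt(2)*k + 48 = (k + 4*sqrt(2))*(k + 6*sqrt(2))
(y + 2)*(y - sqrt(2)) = y^2 - sqrt(2)*y + 2*y - 2*sqrt(2)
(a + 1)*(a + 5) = a^2 + 6*a + 5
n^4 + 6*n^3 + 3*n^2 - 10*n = n*(n - 1)*(n + 2)*(n + 5)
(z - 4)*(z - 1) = z^2 - 5*z + 4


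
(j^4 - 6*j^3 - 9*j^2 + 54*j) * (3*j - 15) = 3*j^5 - 33*j^4 + 63*j^3 + 297*j^2 - 810*j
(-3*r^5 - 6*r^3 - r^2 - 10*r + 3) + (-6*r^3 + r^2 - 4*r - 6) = -3*r^5 - 12*r^3 - 14*r - 3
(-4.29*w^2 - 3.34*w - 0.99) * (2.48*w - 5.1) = -10.6392*w^3 + 13.5958*w^2 + 14.5788*w + 5.049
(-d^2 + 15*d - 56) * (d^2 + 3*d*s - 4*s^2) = -d^4 - 3*d^3*s + 15*d^3 + 4*d^2*s^2 + 45*d^2*s - 56*d^2 - 60*d*s^2 - 168*d*s + 224*s^2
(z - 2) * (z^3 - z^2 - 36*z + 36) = z^4 - 3*z^3 - 34*z^2 + 108*z - 72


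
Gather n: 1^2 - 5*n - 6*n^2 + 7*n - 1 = -6*n^2 + 2*n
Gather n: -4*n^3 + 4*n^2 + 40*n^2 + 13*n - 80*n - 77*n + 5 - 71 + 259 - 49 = -4*n^3 + 44*n^2 - 144*n + 144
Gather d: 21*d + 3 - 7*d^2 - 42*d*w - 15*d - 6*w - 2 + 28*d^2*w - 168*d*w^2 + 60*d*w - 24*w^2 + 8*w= d^2*(28*w - 7) + d*(-168*w^2 + 18*w + 6) - 24*w^2 + 2*w + 1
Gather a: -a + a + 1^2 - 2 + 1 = 0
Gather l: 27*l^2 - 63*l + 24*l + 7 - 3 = 27*l^2 - 39*l + 4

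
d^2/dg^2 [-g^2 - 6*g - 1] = -2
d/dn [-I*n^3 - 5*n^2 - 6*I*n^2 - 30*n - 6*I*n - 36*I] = -3*I*n^2 - 2*n*(5 + 6*I) - 30 - 6*I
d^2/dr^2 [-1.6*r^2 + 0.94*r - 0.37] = -3.20000000000000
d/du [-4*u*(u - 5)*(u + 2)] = -12*u^2 + 24*u + 40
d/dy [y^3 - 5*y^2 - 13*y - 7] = 3*y^2 - 10*y - 13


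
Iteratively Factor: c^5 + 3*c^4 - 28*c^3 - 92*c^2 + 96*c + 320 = (c - 5)*(c^4 + 8*c^3 + 12*c^2 - 32*c - 64) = (c - 5)*(c - 2)*(c^3 + 10*c^2 + 32*c + 32) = (c - 5)*(c - 2)*(c + 2)*(c^2 + 8*c + 16) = (c - 5)*(c - 2)*(c + 2)*(c + 4)*(c + 4)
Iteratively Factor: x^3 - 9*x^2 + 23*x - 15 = (x - 3)*(x^2 - 6*x + 5) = (x - 3)*(x - 1)*(x - 5)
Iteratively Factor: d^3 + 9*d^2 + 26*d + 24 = (d + 4)*(d^2 + 5*d + 6) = (d + 3)*(d + 4)*(d + 2)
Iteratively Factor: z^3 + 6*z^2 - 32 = (z - 2)*(z^2 + 8*z + 16) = (z - 2)*(z + 4)*(z + 4)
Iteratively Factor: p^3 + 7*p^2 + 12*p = (p + 4)*(p^2 + 3*p) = p*(p + 4)*(p + 3)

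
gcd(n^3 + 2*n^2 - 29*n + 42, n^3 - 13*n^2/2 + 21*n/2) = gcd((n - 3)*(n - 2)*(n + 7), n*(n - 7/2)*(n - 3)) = n - 3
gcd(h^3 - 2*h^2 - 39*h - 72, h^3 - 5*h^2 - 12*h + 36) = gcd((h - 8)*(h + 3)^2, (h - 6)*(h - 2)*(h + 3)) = h + 3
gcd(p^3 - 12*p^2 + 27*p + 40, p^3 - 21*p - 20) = p^2 - 4*p - 5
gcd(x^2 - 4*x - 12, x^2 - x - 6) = x + 2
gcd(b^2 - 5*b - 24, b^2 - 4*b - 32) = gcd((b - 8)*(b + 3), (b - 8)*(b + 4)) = b - 8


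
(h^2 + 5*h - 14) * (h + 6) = h^3 + 11*h^2 + 16*h - 84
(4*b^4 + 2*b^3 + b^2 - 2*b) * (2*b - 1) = 8*b^5 - 5*b^2 + 2*b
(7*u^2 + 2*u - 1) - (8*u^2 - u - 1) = -u^2 + 3*u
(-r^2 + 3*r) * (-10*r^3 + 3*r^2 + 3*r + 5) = 10*r^5 - 33*r^4 + 6*r^3 + 4*r^2 + 15*r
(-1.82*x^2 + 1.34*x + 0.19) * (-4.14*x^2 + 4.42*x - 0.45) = 7.5348*x^4 - 13.592*x^3 + 5.9552*x^2 + 0.2368*x - 0.0855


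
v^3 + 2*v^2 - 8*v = v*(v - 2)*(v + 4)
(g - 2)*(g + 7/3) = g^2 + g/3 - 14/3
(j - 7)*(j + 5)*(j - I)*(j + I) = j^4 - 2*j^3 - 34*j^2 - 2*j - 35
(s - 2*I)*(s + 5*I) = s^2 + 3*I*s + 10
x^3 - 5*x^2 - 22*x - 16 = (x - 8)*(x + 1)*(x + 2)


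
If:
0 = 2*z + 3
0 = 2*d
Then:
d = 0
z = -3/2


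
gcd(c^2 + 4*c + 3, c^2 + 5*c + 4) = c + 1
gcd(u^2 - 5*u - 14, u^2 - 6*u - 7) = u - 7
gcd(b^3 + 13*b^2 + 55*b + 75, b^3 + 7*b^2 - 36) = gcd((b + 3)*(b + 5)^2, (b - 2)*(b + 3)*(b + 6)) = b + 3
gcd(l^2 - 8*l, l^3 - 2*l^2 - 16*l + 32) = 1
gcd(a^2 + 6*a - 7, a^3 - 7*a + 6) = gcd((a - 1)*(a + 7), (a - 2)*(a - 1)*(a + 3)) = a - 1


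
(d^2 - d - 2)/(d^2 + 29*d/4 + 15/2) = 4*(d^2 - d - 2)/(4*d^2 + 29*d + 30)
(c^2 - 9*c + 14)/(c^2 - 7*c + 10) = (c - 7)/(c - 5)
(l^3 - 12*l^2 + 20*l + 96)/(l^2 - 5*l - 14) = (l^2 - 14*l + 48)/(l - 7)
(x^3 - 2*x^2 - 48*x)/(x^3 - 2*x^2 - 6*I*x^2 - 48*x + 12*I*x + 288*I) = x/(x - 6*I)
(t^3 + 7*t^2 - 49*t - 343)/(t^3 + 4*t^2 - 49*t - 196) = (t + 7)/(t + 4)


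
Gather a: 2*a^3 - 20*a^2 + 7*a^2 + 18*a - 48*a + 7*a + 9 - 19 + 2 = 2*a^3 - 13*a^2 - 23*a - 8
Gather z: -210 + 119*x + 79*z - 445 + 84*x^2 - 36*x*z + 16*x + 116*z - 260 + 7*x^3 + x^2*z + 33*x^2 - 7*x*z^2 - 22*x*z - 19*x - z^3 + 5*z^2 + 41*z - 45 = 7*x^3 + 117*x^2 + 116*x - z^3 + z^2*(5 - 7*x) + z*(x^2 - 58*x + 236) - 960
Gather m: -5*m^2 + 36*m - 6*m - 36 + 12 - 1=-5*m^2 + 30*m - 25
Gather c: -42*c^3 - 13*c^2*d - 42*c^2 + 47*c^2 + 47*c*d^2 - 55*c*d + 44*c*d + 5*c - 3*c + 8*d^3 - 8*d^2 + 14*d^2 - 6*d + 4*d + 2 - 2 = -42*c^3 + c^2*(5 - 13*d) + c*(47*d^2 - 11*d + 2) + 8*d^3 + 6*d^2 - 2*d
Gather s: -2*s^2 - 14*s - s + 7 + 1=-2*s^2 - 15*s + 8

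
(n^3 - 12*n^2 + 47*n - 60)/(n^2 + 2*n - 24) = (n^2 - 8*n + 15)/(n + 6)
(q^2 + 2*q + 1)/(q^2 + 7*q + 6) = (q + 1)/(q + 6)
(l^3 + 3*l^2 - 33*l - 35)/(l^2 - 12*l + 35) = (l^2 + 8*l + 7)/(l - 7)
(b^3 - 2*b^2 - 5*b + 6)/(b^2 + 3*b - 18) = (b^2 + b - 2)/(b + 6)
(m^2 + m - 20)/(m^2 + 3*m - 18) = (m^2 + m - 20)/(m^2 + 3*m - 18)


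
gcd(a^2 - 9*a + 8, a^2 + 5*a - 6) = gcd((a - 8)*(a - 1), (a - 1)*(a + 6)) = a - 1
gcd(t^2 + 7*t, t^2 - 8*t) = t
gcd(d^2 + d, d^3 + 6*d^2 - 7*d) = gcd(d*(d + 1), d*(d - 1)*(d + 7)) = d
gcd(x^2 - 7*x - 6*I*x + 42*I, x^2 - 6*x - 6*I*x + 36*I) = x - 6*I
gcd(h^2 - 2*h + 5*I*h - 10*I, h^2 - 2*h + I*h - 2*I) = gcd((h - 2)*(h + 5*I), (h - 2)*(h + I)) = h - 2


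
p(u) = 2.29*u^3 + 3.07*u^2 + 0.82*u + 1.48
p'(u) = 6.87*u^2 + 6.14*u + 0.82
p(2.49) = 57.91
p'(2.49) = 58.70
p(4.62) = 296.62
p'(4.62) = 175.82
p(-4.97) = -207.89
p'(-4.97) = 140.00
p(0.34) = 2.20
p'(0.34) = 3.70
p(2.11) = 38.39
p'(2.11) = 44.36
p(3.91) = 188.51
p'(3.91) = 129.86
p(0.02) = 1.50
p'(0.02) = 0.95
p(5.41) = 458.37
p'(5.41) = 235.11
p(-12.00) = -3523.40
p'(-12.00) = 916.42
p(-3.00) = -35.18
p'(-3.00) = 44.23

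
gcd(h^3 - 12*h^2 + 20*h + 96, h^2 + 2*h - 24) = 1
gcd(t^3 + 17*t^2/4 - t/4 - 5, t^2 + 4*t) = t + 4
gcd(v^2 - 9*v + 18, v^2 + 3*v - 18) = v - 3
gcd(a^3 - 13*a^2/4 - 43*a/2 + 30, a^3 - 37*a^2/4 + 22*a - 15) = a^2 - 29*a/4 + 15/2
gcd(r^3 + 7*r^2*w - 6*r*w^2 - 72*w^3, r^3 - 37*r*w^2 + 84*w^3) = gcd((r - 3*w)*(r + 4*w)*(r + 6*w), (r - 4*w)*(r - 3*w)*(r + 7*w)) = r - 3*w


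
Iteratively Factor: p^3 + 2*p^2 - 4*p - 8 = (p - 2)*(p^2 + 4*p + 4) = (p - 2)*(p + 2)*(p + 2)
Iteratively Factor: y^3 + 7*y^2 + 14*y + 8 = (y + 4)*(y^2 + 3*y + 2) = (y + 2)*(y + 4)*(y + 1)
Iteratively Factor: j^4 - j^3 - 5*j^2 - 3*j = (j - 3)*(j^3 + 2*j^2 + j) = (j - 3)*(j + 1)*(j^2 + j) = j*(j - 3)*(j + 1)*(j + 1)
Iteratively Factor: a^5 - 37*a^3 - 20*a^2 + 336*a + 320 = (a - 5)*(a^4 + 5*a^3 - 12*a^2 - 80*a - 64) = (a - 5)*(a + 4)*(a^3 + a^2 - 16*a - 16) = (a - 5)*(a - 4)*(a + 4)*(a^2 + 5*a + 4) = (a - 5)*(a - 4)*(a + 4)^2*(a + 1)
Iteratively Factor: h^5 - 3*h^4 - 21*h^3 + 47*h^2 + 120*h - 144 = (h - 1)*(h^4 - 2*h^3 - 23*h^2 + 24*h + 144) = (h - 1)*(h + 3)*(h^3 - 5*h^2 - 8*h + 48) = (h - 4)*(h - 1)*(h + 3)*(h^2 - h - 12) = (h - 4)^2*(h - 1)*(h + 3)*(h + 3)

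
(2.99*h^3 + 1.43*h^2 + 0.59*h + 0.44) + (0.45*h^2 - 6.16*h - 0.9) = 2.99*h^3 + 1.88*h^2 - 5.57*h - 0.46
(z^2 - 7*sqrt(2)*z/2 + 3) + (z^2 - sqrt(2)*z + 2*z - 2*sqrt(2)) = 2*z^2 - 9*sqrt(2)*z/2 + 2*z - 2*sqrt(2) + 3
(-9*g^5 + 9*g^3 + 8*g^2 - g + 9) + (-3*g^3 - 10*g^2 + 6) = -9*g^5 + 6*g^3 - 2*g^2 - g + 15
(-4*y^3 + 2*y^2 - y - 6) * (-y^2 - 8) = 4*y^5 - 2*y^4 + 33*y^3 - 10*y^2 + 8*y + 48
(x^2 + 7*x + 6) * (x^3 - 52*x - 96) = x^5 + 7*x^4 - 46*x^3 - 460*x^2 - 984*x - 576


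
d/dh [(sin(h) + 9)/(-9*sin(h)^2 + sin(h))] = 9*(18/tan(h) - cos(h)^3/sin(h)^2)/(9*sin(h) - 1)^2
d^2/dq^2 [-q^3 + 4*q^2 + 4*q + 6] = 8 - 6*q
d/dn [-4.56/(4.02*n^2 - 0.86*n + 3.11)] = (36.6624*n - 3.9216)/(4.02*n^2 - 0.86*n + 3.11)^2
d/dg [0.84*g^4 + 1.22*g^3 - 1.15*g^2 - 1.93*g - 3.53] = 3.36*g^3 + 3.66*g^2 - 2.3*g - 1.93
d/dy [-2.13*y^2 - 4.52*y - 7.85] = -4.26*y - 4.52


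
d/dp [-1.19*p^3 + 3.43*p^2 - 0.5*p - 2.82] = -3.57*p^2 + 6.86*p - 0.5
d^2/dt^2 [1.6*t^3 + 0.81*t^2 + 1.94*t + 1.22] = 9.6*t + 1.62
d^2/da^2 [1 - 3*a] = 0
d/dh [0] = 0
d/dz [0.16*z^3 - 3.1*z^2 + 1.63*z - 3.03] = 0.48*z^2 - 6.2*z + 1.63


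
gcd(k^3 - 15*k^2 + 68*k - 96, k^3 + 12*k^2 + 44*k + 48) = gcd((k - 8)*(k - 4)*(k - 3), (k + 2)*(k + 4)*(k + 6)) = 1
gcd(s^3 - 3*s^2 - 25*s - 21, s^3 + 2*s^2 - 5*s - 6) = s^2 + 4*s + 3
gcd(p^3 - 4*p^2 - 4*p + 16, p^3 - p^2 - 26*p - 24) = 1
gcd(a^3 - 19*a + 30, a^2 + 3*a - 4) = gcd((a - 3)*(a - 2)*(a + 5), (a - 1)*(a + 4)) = 1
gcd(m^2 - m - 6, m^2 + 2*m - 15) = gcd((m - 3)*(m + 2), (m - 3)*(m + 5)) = m - 3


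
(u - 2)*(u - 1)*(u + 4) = u^3 + u^2 - 10*u + 8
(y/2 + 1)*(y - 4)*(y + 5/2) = y^3/2 + y^2/4 - 13*y/2 - 10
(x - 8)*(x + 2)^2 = x^3 - 4*x^2 - 28*x - 32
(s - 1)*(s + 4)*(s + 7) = s^3 + 10*s^2 + 17*s - 28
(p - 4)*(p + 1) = p^2 - 3*p - 4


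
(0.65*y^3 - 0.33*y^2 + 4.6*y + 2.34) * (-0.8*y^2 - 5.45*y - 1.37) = -0.52*y^5 - 3.2785*y^4 - 2.772*y^3 - 26.4899*y^2 - 19.055*y - 3.2058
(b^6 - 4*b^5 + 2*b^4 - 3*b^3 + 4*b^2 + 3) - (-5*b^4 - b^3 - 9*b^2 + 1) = b^6 - 4*b^5 + 7*b^4 - 2*b^3 + 13*b^2 + 2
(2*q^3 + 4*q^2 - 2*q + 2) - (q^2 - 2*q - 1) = 2*q^3 + 3*q^2 + 3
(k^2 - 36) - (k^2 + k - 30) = -k - 6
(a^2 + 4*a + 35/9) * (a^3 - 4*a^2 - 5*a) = a^5 - 154*a^3/9 - 320*a^2/9 - 175*a/9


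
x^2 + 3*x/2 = x*(x + 3/2)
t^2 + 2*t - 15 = (t - 3)*(t + 5)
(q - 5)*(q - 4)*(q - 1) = q^3 - 10*q^2 + 29*q - 20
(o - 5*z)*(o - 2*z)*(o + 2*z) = o^3 - 5*o^2*z - 4*o*z^2 + 20*z^3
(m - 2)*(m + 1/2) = m^2 - 3*m/2 - 1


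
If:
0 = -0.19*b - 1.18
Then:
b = -6.21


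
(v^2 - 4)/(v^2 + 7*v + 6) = (v^2 - 4)/(v^2 + 7*v + 6)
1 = 1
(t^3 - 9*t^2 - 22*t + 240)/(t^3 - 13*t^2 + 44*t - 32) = (t^2 - t - 30)/(t^2 - 5*t + 4)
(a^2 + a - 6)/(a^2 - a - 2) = (a + 3)/(a + 1)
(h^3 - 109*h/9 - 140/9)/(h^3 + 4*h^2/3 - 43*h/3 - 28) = (h + 5/3)/(h + 3)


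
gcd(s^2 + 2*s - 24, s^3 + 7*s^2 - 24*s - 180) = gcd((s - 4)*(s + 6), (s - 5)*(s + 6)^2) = s + 6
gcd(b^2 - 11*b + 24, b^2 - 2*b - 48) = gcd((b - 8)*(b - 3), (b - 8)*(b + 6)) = b - 8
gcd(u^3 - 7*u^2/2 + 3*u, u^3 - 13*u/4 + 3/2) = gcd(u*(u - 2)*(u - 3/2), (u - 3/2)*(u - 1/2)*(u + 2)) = u - 3/2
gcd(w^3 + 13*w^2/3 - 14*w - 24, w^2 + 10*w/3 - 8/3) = 1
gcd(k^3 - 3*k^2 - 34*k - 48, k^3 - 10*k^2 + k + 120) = k^2 - 5*k - 24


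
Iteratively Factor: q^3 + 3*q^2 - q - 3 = (q + 3)*(q^2 - 1) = (q + 1)*(q + 3)*(q - 1)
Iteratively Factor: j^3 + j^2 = (j + 1)*(j^2) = j*(j + 1)*(j)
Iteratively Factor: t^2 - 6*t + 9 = (t - 3)*(t - 3)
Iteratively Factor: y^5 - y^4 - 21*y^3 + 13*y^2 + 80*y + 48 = (y + 1)*(y^4 - 2*y^3 - 19*y^2 + 32*y + 48) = (y - 3)*(y + 1)*(y^3 + y^2 - 16*y - 16) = (y - 4)*(y - 3)*(y + 1)*(y^2 + 5*y + 4) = (y - 4)*(y - 3)*(y + 1)*(y + 4)*(y + 1)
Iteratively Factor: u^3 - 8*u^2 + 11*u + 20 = (u + 1)*(u^2 - 9*u + 20) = (u - 4)*(u + 1)*(u - 5)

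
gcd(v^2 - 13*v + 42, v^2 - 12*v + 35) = v - 7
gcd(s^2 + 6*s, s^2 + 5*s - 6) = s + 6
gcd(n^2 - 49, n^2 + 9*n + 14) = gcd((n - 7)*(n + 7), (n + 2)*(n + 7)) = n + 7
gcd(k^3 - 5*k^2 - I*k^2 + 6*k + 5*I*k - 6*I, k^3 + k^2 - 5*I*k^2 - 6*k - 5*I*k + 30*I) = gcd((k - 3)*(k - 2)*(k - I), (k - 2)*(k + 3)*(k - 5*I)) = k - 2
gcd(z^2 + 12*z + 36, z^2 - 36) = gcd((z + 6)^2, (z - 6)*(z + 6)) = z + 6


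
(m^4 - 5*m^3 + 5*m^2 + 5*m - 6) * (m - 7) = m^5 - 12*m^4 + 40*m^3 - 30*m^2 - 41*m + 42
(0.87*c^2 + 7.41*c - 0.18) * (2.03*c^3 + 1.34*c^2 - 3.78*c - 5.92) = 1.7661*c^5 + 16.2081*c^4 + 6.2754*c^3 - 33.4014*c^2 - 43.1868*c + 1.0656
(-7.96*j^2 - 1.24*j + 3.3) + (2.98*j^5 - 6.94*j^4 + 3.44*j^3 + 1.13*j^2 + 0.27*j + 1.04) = 2.98*j^5 - 6.94*j^4 + 3.44*j^3 - 6.83*j^2 - 0.97*j + 4.34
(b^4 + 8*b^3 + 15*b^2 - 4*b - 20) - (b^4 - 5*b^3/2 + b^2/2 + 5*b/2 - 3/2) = 21*b^3/2 + 29*b^2/2 - 13*b/2 - 37/2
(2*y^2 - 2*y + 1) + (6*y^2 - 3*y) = 8*y^2 - 5*y + 1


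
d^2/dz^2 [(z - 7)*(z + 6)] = 2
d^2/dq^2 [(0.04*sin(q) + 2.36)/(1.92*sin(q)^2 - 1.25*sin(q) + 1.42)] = (-0.147456*sin(q)^5 - 34.895616*sin(q)^4 + 17.941248*sin(q)^3 + 74.17814*sin(q)^2 - 38.907992*sin(q) - 5.351608)/(7.077888*sin(q)^6 - 13.824*sin(q)^5 + 24.704064*sin(q)^4 - 22.401125*sin(q)^3 + 18.270714*sin(q)^2 - 7.5615*sin(q) + 2.863288)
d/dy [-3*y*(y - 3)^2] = 9*(1 - y)*(y - 3)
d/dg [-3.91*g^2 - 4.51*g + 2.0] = -7.82*g - 4.51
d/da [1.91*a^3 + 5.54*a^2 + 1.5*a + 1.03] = 5.73*a^2 + 11.08*a + 1.5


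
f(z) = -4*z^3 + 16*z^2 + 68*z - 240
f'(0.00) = 68.00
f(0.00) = -240.00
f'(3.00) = 56.00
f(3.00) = 0.00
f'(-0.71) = 39.23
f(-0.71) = -278.78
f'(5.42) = -111.08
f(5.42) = -38.30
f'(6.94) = -287.88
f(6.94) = -334.48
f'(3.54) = 30.90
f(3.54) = 23.78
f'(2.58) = 70.68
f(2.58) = -26.75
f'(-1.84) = -31.51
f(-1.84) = -286.03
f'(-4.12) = -267.53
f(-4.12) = 31.17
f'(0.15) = 72.53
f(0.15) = -229.45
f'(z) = -12*z^2 + 32*z + 68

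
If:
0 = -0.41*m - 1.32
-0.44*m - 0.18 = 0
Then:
No Solution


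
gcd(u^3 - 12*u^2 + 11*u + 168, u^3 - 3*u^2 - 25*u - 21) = u^2 - 4*u - 21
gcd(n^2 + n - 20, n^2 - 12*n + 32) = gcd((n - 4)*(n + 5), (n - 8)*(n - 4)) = n - 4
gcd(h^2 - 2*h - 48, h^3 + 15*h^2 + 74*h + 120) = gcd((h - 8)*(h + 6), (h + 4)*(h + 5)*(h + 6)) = h + 6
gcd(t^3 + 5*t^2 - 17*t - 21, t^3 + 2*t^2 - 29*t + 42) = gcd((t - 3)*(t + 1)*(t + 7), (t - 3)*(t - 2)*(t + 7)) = t^2 + 4*t - 21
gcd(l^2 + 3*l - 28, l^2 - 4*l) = l - 4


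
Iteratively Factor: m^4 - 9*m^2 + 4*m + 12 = (m - 2)*(m^3 + 2*m^2 - 5*m - 6) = (m - 2)*(m + 1)*(m^2 + m - 6) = (m - 2)*(m + 1)*(m + 3)*(m - 2)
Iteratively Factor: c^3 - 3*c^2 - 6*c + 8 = (c + 2)*(c^2 - 5*c + 4) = (c - 4)*(c + 2)*(c - 1)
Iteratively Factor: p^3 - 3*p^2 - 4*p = (p - 4)*(p^2 + p) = p*(p - 4)*(p + 1)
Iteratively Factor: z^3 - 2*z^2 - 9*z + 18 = (z - 2)*(z^2 - 9) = (z - 3)*(z - 2)*(z + 3)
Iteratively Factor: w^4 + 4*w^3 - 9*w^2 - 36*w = (w + 3)*(w^3 + w^2 - 12*w) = (w + 3)*(w + 4)*(w^2 - 3*w) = w*(w + 3)*(w + 4)*(w - 3)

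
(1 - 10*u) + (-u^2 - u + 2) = -u^2 - 11*u + 3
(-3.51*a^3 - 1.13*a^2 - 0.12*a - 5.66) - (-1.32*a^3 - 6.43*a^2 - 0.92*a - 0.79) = -2.19*a^3 + 5.3*a^2 + 0.8*a - 4.87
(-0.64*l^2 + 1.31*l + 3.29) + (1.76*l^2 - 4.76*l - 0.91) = 1.12*l^2 - 3.45*l + 2.38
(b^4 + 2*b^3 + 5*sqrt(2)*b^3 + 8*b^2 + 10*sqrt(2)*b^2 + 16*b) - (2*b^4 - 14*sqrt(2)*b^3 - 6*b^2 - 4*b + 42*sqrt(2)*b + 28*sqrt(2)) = -b^4 + 2*b^3 + 19*sqrt(2)*b^3 + 14*b^2 + 10*sqrt(2)*b^2 - 42*sqrt(2)*b + 20*b - 28*sqrt(2)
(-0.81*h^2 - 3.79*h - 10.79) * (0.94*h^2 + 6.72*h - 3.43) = -0.7614*h^4 - 9.0058*h^3 - 32.8331*h^2 - 59.5091*h + 37.0097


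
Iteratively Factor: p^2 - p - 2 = (p + 1)*(p - 2)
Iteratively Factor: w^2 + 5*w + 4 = (w + 1)*(w + 4)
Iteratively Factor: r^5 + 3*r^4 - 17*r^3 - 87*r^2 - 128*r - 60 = (r + 2)*(r^4 + r^3 - 19*r^2 - 49*r - 30) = (r + 2)^2*(r^3 - r^2 - 17*r - 15) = (r - 5)*(r + 2)^2*(r^2 + 4*r + 3) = (r - 5)*(r + 1)*(r + 2)^2*(r + 3)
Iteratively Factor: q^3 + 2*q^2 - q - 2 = (q - 1)*(q^2 + 3*q + 2) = (q - 1)*(q + 1)*(q + 2)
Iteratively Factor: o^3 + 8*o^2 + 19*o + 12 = (o + 1)*(o^2 + 7*o + 12) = (o + 1)*(o + 3)*(o + 4)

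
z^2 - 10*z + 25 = (z - 5)^2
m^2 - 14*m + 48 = (m - 8)*(m - 6)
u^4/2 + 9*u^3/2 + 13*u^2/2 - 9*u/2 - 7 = (u/2 + 1)*(u - 1)*(u + 1)*(u + 7)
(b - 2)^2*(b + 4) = b^3 - 12*b + 16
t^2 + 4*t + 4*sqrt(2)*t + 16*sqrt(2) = (t + 4)*(t + 4*sqrt(2))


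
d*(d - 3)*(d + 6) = d^3 + 3*d^2 - 18*d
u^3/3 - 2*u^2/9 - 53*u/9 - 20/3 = (u/3 + 1)*(u - 5)*(u + 4/3)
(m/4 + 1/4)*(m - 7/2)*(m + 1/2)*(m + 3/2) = m^4/4 - m^3/8 - 31*m^2/16 - 71*m/32 - 21/32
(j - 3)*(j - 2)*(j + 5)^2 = j^4 + 5*j^3 - 19*j^2 - 65*j + 150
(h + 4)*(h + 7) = h^2 + 11*h + 28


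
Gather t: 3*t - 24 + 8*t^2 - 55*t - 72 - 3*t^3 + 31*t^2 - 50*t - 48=-3*t^3 + 39*t^2 - 102*t - 144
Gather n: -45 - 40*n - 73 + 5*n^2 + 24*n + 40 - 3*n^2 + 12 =2*n^2 - 16*n - 66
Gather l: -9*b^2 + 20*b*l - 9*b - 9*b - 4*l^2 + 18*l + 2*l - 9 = -9*b^2 - 18*b - 4*l^2 + l*(20*b + 20) - 9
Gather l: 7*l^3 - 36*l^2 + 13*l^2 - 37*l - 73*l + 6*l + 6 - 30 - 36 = 7*l^3 - 23*l^2 - 104*l - 60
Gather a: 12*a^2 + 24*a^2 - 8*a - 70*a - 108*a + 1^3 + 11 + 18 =36*a^2 - 186*a + 30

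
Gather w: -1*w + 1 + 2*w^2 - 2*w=2*w^2 - 3*w + 1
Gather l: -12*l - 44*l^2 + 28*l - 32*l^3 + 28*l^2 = -32*l^3 - 16*l^2 + 16*l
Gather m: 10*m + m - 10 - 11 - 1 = 11*m - 22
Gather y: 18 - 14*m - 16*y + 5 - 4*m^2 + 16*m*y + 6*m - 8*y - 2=-4*m^2 - 8*m + y*(16*m - 24) + 21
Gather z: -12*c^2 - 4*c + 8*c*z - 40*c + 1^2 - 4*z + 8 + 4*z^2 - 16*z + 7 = -12*c^2 - 44*c + 4*z^2 + z*(8*c - 20) + 16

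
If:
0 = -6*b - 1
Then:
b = -1/6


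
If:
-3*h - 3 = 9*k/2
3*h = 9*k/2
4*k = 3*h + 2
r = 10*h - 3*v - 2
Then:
No Solution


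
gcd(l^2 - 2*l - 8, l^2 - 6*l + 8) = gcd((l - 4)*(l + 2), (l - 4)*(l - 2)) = l - 4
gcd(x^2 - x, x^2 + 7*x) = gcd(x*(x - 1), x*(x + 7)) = x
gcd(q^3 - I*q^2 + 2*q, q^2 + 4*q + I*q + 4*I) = q + I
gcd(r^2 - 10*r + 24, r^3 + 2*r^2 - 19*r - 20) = r - 4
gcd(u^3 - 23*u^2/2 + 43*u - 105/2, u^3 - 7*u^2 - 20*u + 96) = u - 3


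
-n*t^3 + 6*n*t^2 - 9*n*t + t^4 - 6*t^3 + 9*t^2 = t*(-n + t)*(t - 3)^2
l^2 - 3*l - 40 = (l - 8)*(l + 5)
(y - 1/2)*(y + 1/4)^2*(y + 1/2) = y^4 + y^3/2 - 3*y^2/16 - y/8 - 1/64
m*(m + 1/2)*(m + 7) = m^3 + 15*m^2/2 + 7*m/2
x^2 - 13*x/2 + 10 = (x - 4)*(x - 5/2)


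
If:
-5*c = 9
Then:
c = -9/5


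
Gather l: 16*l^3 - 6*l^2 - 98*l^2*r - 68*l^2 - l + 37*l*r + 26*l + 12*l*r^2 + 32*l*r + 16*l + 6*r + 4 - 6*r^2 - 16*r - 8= 16*l^3 + l^2*(-98*r - 74) + l*(12*r^2 + 69*r + 41) - 6*r^2 - 10*r - 4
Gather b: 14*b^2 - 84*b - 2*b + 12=14*b^2 - 86*b + 12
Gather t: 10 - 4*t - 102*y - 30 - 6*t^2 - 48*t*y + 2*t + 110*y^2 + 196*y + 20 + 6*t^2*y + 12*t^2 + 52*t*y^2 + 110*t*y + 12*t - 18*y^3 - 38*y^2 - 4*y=t^2*(6*y + 6) + t*(52*y^2 + 62*y + 10) - 18*y^3 + 72*y^2 + 90*y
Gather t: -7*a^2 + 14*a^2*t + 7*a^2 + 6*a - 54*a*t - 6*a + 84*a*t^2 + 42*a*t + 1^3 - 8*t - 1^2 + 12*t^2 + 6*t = t^2*(84*a + 12) + t*(14*a^2 - 12*a - 2)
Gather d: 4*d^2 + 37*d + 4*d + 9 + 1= 4*d^2 + 41*d + 10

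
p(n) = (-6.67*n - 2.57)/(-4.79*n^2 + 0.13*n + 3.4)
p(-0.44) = 0.15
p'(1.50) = -2.54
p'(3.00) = -0.25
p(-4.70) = -0.28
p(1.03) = 6.10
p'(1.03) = -34.06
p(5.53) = 0.28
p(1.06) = 5.23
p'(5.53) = -0.06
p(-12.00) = -0.11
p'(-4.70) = -0.06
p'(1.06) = -24.80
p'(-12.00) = -0.01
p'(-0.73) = -37.79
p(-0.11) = -0.55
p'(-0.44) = -3.03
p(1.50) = 1.75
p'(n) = (-6.67*n - 2.57)*(9.58*n - 0.13)/(-4.79*n^2 + 0.13*n + 3.4)^2 - 6.67/(-4.79*n^2 + 0.13*n + 3.4) = (31.9493*n^2 - 0.8671*n - (6.67*n + 2.57)*(9.58*n - 0.13) - 22.678)/(-4.79*n^2 + 0.13*n + 3.4)^2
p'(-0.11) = -1.81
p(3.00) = 0.57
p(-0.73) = 3.06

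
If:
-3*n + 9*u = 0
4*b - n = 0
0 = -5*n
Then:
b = 0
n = 0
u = 0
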